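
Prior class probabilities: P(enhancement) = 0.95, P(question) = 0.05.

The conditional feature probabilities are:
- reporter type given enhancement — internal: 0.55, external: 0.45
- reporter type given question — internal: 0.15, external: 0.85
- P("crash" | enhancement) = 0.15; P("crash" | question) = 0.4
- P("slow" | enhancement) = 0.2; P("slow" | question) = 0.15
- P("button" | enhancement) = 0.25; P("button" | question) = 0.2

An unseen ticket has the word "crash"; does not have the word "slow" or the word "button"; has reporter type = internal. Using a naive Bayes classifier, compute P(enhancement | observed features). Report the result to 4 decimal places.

enhancement: 0.95 × 0.55 × 0.15 × (1−0.2) × (1−0.25) = 0.047025
question: 0.05 × 0.15 × 0.4 × (1−0.15) × (1−0.2) = 0.00204
P(enhancement | x) = 0.047025 / 0.049065 ≈ 0.9584

0.9584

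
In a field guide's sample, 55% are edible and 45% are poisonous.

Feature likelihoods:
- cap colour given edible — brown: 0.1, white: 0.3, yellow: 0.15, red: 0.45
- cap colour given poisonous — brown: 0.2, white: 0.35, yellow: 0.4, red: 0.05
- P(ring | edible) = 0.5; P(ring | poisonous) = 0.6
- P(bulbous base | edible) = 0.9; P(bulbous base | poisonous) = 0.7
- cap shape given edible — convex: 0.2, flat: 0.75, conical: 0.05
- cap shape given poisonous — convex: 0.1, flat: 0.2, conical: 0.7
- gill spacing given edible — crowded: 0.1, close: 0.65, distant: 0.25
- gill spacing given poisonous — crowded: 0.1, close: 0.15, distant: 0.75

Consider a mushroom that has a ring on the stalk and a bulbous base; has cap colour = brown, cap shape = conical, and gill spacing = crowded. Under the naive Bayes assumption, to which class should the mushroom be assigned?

edible: 0.55 × 0.1 × 0.5 × 0.9 × 0.05 × 0.1 = 0.00012375
poisonous: 0.45 × 0.2 × 0.6 × 0.7 × 0.7 × 0.1 = 0.002646
Highest score → poisonous.

poisonous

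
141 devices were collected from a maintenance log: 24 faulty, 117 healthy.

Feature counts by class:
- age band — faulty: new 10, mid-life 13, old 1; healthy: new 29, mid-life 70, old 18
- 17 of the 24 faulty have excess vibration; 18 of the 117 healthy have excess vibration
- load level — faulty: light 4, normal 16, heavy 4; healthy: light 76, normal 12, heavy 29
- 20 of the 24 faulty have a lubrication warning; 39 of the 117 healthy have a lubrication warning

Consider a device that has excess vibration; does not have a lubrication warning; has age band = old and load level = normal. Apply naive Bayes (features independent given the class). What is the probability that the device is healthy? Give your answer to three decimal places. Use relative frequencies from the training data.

faulty: (24/141) × (1/24) × (17/24) × (16/24) × (4/24) ≈ 0.000558182
healthy: (117/141) × (18/117) × (18/117) × (12/117) × (78/117) ≈ 0.0013429
P(healthy | x) = 0.0013429 / 0.001901082 ≈ 0.706

0.706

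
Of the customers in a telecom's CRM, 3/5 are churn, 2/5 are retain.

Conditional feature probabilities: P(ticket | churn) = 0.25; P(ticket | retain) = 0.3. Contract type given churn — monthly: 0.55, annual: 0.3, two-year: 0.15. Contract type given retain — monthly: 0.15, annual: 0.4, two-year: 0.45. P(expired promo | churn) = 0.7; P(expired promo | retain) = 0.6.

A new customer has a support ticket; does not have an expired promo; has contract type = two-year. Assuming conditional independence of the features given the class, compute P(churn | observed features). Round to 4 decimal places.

0.2381

churn: 0.6 × 0.25 × 0.15 × (1−0.7) = 0.00675
retain: 0.4 × 0.3 × 0.45 × (1−0.6) = 0.0216
P(churn | x) = 0.00675 / 0.02835 ≈ 0.2381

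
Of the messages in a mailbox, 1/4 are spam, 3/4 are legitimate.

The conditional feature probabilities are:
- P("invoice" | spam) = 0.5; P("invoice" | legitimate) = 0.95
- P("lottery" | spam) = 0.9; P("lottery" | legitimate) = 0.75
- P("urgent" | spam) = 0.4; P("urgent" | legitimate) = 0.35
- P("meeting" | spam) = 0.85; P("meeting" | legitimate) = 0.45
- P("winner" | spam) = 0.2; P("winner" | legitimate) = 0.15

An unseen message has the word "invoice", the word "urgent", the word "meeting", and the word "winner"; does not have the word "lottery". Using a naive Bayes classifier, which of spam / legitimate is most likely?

legitimate

spam: 0.25 × 0.5 × (1−0.9) × 0.4 × 0.85 × 0.2 = 0.00085
legitimate: 0.75 × 0.95 × (1−0.75) × 0.35 × 0.45 × 0.15 = 0.004208203125
Highest score → legitimate.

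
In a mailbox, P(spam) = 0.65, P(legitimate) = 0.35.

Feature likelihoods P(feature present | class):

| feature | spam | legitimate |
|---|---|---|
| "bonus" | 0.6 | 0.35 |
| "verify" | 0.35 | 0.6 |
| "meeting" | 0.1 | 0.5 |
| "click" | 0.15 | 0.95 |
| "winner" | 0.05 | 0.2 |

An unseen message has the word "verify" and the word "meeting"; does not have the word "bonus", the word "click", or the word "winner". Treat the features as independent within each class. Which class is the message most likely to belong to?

spam: 0.65 × (1−0.6) × 0.35 × 0.1 × (1−0.15) × (1−0.05) = 0.00734825
legitimate: 0.35 × (1−0.35) × 0.6 × 0.5 × (1−0.95) × (1−0.2) = 0.00273
Highest score → spam.

spam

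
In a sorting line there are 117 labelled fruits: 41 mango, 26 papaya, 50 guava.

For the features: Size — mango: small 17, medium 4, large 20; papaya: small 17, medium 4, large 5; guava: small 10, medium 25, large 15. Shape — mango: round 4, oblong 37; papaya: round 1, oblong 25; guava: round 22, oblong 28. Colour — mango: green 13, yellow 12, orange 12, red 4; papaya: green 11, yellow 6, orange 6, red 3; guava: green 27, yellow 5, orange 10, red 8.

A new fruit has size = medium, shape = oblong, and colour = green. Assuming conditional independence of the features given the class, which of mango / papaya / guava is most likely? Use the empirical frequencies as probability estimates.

guava

mango: (41/117) × (4/41) × (37/41) × (13/41) ≈ 0.00978254
papaya: (26/117) × (4/26) × (25/26) × (11/26) ≈ 0.0139079
guava: (50/117) × (25/50) × (28/50) × (27/50) ≈ 0.0646154
Highest score → guava.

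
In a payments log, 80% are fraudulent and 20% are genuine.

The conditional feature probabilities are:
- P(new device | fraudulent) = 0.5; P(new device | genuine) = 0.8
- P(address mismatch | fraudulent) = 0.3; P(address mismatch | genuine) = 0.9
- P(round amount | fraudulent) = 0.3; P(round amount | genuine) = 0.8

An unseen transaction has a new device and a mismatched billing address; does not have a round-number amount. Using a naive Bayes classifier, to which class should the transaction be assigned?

fraudulent

fraudulent: 0.8 × 0.5 × 0.3 × (1−0.3) = 0.084
genuine: 0.2 × 0.8 × 0.9 × (1−0.8) = 0.0288
Highest score → fraudulent.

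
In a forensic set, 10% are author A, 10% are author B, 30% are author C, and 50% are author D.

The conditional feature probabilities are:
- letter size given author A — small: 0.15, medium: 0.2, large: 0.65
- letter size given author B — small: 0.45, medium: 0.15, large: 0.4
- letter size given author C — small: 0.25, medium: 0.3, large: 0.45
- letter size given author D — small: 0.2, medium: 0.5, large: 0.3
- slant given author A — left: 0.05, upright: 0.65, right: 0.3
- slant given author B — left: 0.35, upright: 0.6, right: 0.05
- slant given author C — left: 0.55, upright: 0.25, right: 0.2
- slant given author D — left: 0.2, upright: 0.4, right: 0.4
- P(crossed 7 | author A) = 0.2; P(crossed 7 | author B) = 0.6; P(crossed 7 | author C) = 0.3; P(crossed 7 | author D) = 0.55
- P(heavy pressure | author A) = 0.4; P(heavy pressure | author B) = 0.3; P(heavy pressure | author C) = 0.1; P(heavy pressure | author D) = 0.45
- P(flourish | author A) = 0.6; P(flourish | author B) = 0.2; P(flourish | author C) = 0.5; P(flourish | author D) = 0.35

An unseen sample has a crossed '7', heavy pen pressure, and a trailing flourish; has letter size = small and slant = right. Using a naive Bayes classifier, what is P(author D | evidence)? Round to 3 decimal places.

author A: 0.1 × 0.15 × 0.3 × 0.2 × 0.4 × 0.6 = 0.000216
author B: 0.1 × 0.45 × 0.05 × 0.6 × 0.3 × 0.2 = 0.000081
author C: 0.3 × 0.25 × 0.2 × 0.3 × 0.1 × 0.5 = 0.000225
author D: 0.5 × 0.2 × 0.4 × 0.55 × 0.45 × 0.35 = 0.003465
P(author D | x) = 0.003465 / 0.003987 ≈ 0.869

0.869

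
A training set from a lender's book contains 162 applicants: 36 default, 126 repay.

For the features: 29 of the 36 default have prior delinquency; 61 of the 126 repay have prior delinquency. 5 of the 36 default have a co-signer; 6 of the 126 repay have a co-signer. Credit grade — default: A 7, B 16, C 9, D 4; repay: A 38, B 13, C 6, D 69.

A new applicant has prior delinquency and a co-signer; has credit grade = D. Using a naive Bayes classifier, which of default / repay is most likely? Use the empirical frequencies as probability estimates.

default: (36/162) × (29/36) × (5/36) × (4/36) ≈ 0.00276254
repay: (126/162) × (61/126) × (6/126) × (69/126) ≈ 0.00981915
Highest score → repay.

repay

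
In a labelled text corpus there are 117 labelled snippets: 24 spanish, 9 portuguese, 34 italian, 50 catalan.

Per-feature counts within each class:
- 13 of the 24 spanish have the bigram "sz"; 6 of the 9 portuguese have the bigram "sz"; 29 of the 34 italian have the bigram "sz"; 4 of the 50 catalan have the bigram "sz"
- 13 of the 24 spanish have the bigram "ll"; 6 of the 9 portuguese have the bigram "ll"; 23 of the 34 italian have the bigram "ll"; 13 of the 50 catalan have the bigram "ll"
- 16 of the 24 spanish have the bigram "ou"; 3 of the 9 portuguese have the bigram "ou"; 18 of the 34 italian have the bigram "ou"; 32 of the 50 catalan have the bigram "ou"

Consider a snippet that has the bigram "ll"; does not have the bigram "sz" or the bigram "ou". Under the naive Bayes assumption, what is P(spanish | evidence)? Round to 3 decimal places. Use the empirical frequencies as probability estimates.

0.215

spanish: (24/117) × (11/24) × (13/24) × (8/24) ≈ 0.0169753
portuguese: (9/117) × (3/9) × (6/9) × (6/9) ≈ 0.011396
italian: (34/117) × (5/34) × (23/34) × (16/34) ≈ 0.0136042
catalan: (50/117) × (46/50) × (13/50) × (18/50) = 0.0368
P(spanish | x) = 0.0169753 / 0.0787755 ≈ 0.215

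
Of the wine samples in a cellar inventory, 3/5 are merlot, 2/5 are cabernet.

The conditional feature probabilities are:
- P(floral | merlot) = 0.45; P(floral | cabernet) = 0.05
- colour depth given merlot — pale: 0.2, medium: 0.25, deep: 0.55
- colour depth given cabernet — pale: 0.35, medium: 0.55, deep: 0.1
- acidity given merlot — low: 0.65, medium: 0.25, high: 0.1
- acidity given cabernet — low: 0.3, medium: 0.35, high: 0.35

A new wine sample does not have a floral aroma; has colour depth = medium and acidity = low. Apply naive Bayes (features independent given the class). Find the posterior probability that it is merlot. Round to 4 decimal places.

0.4610

merlot: 0.6 × (1−0.45) × 0.25 × 0.65 = 0.053625
cabernet: 0.4 × (1−0.05) × 0.55 × 0.3 = 0.0627
P(merlot | x) = 0.053625 / 0.116325 ≈ 0.4610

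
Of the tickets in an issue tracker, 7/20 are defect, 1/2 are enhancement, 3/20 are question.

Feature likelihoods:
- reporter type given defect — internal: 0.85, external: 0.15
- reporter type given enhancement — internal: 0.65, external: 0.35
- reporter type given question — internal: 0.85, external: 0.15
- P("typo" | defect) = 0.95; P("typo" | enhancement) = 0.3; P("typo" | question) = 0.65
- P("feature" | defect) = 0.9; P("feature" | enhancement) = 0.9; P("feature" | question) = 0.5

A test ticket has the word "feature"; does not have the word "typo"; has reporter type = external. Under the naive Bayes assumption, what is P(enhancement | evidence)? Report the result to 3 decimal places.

defect: 0.35 × 0.15 × (1−0.95) × 0.9 = 0.0023625
enhancement: 0.5 × 0.35 × (1−0.3) × 0.9 = 0.11025
question: 0.15 × 0.15 × (1−0.65) × 0.5 = 0.0039375
P(enhancement | x) = 0.11025 / 0.11655 ≈ 0.946

0.946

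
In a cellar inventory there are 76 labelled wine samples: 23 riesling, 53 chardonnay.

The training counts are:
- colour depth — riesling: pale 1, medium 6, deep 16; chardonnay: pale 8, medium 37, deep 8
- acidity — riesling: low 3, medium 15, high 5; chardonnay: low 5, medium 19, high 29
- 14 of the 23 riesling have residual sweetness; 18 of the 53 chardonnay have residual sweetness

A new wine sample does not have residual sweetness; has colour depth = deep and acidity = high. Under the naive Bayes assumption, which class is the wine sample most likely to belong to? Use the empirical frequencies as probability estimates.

riesling: (23/76) × (16/23) × (5/23) × (9/23) ≈ 0.0179087
chardonnay: (53/76) × (8/53) × (29/53) × (35/53) ≈ 0.0380356
Highest score → chardonnay.

chardonnay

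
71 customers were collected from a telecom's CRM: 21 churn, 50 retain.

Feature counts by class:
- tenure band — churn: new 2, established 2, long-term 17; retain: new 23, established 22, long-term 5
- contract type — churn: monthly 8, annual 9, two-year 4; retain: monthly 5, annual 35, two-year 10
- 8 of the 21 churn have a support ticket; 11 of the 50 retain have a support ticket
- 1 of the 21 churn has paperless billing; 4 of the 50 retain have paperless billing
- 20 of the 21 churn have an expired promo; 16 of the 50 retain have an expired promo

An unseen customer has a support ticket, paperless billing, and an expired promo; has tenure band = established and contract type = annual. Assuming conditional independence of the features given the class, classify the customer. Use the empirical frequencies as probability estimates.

retain

churn: (21/71) × (2/21) × (9/21) × (8/21) × (1/21) × (20/21) ≈ 0.000208572
retain: (50/71) × (22/50) × (35/50) × (11/50) × (4/50) × (16/50) ≈ 0.00122159
Highest score → retain.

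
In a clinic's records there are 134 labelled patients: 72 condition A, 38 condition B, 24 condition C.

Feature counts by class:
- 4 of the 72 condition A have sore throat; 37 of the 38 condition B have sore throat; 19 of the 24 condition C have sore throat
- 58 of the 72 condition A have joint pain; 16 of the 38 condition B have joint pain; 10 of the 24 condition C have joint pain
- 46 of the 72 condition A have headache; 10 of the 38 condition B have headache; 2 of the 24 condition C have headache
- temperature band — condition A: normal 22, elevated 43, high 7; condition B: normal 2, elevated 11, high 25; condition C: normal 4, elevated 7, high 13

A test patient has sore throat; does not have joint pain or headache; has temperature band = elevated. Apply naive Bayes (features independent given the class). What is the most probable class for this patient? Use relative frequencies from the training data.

condition B

condition A: (72/134) × (4/72) × (14/72) × (26/72) × (43/72) ≈ 0.00125178
condition B: (38/134) × (37/38) × (22/38) × (28/38) × (11/38) ≈ 0.0340973
condition C: (24/134) × (19/24) × (14/24) × (22/24) × (7/24) ≈ 0.0221138
Highest score → condition B.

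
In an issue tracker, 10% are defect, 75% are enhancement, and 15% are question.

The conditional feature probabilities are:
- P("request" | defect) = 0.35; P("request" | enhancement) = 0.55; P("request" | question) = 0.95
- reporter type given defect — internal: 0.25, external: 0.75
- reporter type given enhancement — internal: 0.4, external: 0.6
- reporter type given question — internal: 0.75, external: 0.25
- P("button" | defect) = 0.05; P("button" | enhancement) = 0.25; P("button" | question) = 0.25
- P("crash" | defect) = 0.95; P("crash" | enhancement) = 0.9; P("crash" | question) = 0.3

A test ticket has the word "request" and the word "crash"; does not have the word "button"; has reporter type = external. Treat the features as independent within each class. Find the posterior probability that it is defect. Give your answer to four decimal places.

0.1192

defect: 0.1 × 0.35 × 0.75 × (1−0.05) × 0.95 = 0.023690625
enhancement: 0.75 × 0.55 × 0.6 × (1−0.25) × 0.9 = 0.1670625
question: 0.15 × 0.95 × 0.25 × (1−0.25) × 0.3 = 0.008015625
P(defect | x) = 0.023690625 / 0.19876875 ≈ 0.1192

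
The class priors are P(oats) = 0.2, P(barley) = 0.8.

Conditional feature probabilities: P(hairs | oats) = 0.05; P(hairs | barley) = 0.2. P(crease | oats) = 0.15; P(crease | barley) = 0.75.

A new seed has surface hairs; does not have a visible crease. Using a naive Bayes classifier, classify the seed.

barley

oats: 0.2 × 0.05 × (1−0.15) = 0.0085
barley: 0.8 × 0.2 × (1−0.75) = 0.04
Highest score → barley.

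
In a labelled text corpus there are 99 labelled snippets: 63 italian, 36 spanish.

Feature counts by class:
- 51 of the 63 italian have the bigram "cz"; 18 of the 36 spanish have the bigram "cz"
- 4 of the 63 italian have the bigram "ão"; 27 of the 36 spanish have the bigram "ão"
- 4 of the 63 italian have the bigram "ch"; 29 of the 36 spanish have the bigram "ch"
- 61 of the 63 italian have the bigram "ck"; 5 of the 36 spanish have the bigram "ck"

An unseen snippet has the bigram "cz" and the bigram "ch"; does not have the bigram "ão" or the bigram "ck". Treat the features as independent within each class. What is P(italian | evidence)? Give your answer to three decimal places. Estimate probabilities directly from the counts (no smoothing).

0.030

italian: (63/99) × (51/63) × (59/63) × (4/63) × (2/63) ≈ 0.000972423
spanish: (36/99) × (18/36) × (9/36) × (29/36) × (31/36) ≈ 0.0315306
P(italian | x) = 0.000972423 / 0.032503023 ≈ 0.030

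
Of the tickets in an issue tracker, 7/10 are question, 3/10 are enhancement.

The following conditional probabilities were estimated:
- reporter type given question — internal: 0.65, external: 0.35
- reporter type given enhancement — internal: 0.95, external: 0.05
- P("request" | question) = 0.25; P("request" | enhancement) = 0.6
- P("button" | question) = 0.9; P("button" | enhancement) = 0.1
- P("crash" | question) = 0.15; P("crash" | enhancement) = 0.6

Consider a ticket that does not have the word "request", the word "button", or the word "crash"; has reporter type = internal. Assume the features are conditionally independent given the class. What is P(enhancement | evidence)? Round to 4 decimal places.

question: 0.7 × 0.65 × (1−0.25) × (1−0.9) × (1−0.15) = 0.02900625
enhancement: 0.3 × 0.95 × (1−0.6) × (1−0.1) × (1−0.6) = 0.04104
P(enhancement | x) = 0.04104 / 0.07004625 ≈ 0.5859

0.5859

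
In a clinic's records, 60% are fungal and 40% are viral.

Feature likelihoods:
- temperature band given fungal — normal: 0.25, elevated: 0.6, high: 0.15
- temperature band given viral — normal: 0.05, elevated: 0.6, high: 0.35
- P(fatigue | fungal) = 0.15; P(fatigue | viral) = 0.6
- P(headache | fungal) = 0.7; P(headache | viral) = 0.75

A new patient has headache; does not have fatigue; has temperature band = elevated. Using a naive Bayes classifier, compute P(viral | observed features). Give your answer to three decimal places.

0.252

fungal: 0.6 × 0.6 × (1−0.15) × 0.7 = 0.2142
viral: 0.4 × 0.6 × (1−0.6) × 0.75 = 0.072
P(viral | x) = 0.072 / 0.2862 ≈ 0.252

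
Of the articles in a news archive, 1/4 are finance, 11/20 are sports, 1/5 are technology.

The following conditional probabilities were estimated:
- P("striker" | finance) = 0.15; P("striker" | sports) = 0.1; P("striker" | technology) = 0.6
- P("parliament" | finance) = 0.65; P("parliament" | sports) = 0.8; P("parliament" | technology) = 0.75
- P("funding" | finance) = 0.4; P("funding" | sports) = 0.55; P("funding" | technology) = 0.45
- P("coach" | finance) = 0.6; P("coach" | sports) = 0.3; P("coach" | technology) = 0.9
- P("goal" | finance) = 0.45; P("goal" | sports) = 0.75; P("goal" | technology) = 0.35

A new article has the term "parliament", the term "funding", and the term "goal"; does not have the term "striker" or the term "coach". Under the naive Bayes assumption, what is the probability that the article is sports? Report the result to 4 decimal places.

finance: 0.25 × (1−0.15) × 0.65 × 0.4 × (1−0.6) × 0.45 = 0.009945
sports: 0.55 × (1−0.1) × 0.8 × 0.55 × (1−0.3) × 0.75 = 0.114345
technology: 0.2 × (1−0.6) × 0.75 × 0.45 × (1−0.9) × 0.35 = 0.000945
P(sports | x) = 0.114345 / 0.125235 ≈ 0.9130

0.9130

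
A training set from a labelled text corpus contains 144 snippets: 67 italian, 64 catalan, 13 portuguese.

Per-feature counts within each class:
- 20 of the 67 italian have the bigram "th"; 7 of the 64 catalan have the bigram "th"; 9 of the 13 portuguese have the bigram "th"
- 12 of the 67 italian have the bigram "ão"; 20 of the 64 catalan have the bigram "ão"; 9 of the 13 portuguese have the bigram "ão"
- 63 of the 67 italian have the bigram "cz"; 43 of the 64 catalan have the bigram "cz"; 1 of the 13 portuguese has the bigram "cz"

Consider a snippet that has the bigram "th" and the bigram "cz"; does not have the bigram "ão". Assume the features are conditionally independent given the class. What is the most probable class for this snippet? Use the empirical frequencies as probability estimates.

italian

italian: (67/144) × (20/67) × (55/67) × (63/67) ≈ 0.107207
catalan: (64/144) × (7/64) × (44/64) × (43/64) ≈ 0.0224542
portuguese: (13/144) × (9/13) × (4/13) × (1/13) ≈ 0.00147929
Highest score → italian.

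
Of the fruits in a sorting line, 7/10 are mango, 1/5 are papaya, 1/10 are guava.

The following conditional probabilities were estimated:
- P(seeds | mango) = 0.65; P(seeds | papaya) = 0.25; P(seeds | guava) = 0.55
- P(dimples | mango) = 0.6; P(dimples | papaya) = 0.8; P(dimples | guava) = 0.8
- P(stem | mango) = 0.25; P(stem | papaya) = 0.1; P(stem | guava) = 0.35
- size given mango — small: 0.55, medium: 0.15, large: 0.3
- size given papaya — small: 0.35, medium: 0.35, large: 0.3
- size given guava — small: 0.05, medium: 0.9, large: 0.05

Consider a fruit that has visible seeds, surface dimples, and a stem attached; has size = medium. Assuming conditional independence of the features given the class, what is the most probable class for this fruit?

guava

mango: 0.7 × 0.65 × 0.6 × 0.25 × 0.15 = 0.0102375
papaya: 0.2 × 0.25 × 0.8 × 0.1 × 0.35 = 0.0014
guava: 0.1 × 0.55 × 0.8 × 0.35 × 0.9 = 0.01386
Highest score → guava.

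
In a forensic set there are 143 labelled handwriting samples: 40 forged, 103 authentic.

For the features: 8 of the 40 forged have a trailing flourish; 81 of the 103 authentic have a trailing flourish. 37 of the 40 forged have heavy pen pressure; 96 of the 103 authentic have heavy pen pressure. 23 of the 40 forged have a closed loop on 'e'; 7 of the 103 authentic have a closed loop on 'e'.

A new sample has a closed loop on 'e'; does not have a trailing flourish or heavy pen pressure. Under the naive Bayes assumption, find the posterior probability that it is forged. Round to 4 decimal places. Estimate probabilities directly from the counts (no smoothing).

forged: (40/143) × (32/40) × (3/40) × (23/40) ≈ 0.00965035
authentic: (103/143) × (22/103) × (7/103) × (7/103) ≈ 0.000710572
P(forged | x) = 0.00965035 / 0.010360922 ≈ 0.9314

0.9314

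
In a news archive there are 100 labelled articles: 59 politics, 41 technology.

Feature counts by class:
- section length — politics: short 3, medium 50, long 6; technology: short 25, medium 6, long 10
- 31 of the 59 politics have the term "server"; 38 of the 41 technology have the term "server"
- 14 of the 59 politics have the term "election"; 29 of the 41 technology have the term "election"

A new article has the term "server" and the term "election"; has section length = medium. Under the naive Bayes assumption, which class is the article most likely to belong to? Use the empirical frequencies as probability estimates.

politics

politics: (59/100) × (50/59) × (31/59) × (14/59) ≈ 0.0623384
technology: (41/100) × (6/41) × (38/41) × (29/41) ≈ 0.0393337
Highest score → politics.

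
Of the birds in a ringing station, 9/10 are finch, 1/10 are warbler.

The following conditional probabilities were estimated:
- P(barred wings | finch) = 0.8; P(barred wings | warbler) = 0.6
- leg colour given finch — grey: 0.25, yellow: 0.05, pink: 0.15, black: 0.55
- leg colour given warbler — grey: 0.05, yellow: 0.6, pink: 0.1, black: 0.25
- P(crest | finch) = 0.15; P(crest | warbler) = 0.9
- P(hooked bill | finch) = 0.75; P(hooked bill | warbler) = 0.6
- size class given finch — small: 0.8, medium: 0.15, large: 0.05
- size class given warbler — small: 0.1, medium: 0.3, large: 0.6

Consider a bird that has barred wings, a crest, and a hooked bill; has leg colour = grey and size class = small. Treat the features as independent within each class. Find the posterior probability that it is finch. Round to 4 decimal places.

finch: 0.9 × 0.8 × 0.25 × 0.15 × 0.75 × 0.8 = 0.0162
warbler: 0.1 × 0.6 × 0.05 × 0.9 × 0.6 × 0.1 = 0.000162
P(finch | x) = 0.0162 / 0.016362 ≈ 0.9901

0.9901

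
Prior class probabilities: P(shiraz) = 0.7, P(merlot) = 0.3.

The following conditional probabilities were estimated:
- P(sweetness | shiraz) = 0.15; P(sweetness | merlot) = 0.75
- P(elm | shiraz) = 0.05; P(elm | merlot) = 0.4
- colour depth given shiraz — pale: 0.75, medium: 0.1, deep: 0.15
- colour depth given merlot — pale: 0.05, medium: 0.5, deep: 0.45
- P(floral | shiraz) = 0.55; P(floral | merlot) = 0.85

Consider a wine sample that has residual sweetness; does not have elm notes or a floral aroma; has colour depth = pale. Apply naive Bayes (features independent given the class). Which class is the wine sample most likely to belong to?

shiraz

shiraz: 0.7 × 0.15 × (1−0.05) × 0.75 × (1−0.55) = 0.033665625
merlot: 0.3 × 0.75 × (1−0.4) × 0.05 × (1−0.85) = 0.0010125
Highest score → shiraz.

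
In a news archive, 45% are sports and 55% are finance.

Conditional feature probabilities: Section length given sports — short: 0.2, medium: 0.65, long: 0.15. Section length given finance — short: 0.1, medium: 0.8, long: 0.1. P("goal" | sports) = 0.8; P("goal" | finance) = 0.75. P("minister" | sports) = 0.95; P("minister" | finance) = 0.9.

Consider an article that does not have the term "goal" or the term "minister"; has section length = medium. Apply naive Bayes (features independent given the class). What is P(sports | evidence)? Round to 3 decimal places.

0.210

sports: 0.45 × 0.65 × (1−0.8) × (1−0.95) = 0.002925
finance: 0.55 × 0.8 × (1−0.75) × (1−0.9) = 0.011
P(sports | x) = 0.002925 / 0.013925 ≈ 0.210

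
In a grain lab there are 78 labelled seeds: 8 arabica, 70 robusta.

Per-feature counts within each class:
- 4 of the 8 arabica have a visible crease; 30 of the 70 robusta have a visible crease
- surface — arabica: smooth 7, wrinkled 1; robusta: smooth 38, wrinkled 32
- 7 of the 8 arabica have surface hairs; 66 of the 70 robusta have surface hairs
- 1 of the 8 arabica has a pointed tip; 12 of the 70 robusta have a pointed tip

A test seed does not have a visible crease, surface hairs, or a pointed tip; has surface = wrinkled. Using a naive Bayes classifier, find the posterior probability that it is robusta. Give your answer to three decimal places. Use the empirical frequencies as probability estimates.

arabica: (8/78) × (4/8) × (1/8) × (1/8) × (7/8) ≈ 0.000701122
robusta: (70/78) × (40/70) × (32/70) × (4/70) × (58/70) ≈ 0.0110996
P(robusta | x) = 0.0110996 / 0.011800722 ≈ 0.941

0.941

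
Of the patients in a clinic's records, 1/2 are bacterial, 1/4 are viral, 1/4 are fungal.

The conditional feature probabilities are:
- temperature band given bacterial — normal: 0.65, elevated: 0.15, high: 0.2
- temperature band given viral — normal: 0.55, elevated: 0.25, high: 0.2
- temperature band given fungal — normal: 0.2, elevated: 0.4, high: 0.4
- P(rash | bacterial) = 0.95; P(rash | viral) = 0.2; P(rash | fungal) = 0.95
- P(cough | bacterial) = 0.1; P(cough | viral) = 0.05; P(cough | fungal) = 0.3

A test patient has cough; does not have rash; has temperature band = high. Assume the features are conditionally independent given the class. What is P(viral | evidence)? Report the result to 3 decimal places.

bacterial: 0.5 × 0.2 × (1−0.95) × 0.1 = 0.0005
viral: 0.25 × 0.2 × (1−0.2) × 0.05 = 0.002
fungal: 0.25 × 0.4 × (1−0.95) × 0.3 = 0.0015
P(viral | x) = 0.002 / 0.004 ≈ 0.500

0.500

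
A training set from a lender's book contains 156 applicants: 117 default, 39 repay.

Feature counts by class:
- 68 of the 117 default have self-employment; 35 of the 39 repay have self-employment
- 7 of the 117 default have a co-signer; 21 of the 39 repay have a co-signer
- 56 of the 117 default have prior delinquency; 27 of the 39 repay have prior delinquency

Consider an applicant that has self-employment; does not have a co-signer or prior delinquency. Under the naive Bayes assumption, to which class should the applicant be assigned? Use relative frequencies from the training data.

default: (117/156) × (68/117) × (110/117) × (61/117) ≈ 0.213666
repay: (39/156) × (35/39) × (18/39) × (12/39) ≈ 0.0318616
Highest score → default.

default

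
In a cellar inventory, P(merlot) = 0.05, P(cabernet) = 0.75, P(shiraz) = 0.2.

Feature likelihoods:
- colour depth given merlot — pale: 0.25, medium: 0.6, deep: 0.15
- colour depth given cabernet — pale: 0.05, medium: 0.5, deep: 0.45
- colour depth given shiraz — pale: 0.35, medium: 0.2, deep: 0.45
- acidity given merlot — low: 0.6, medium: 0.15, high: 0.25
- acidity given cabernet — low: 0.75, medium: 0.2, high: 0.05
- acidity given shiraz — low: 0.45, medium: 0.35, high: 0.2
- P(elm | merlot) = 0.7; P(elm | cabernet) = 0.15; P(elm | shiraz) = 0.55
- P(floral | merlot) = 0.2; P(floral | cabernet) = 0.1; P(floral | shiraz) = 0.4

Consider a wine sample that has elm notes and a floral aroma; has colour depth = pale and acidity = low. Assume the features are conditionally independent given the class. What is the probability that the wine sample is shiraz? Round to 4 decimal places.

merlot: 0.05 × 0.25 × 0.6 × 0.7 × 0.2 = 0.00105
cabernet: 0.75 × 0.05 × 0.75 × 0.15 × 0.1 = 0.000421875
shiraz: 0.2 × 0.35 × 0.45 × 0.55 × 0.4 = 0.00693
P(shiraz | x) = 0.00693 / 0.008401875 ≈ 0.8248

0.8248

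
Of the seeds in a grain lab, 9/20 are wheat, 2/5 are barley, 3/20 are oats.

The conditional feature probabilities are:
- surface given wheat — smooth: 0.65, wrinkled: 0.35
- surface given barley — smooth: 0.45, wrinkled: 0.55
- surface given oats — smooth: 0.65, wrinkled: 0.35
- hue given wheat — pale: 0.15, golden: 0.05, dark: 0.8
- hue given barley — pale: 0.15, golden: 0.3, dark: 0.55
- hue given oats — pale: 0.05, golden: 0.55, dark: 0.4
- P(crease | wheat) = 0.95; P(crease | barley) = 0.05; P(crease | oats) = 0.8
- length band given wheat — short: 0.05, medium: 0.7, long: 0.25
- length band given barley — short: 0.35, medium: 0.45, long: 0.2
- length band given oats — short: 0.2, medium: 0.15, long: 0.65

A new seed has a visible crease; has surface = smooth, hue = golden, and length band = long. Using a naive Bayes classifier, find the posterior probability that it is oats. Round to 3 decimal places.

wheat: 0.45 × 0.65 × 0.05 × 0.95 × 0.25 = 0.0034734375
barley: 0.4 × 0.45 × 0.3 × 0.05 × 0.2 = 0.00054
oats: 0.15 × 0.65 × 0.55 × 0.8 × 0.65 = 0.027885
P(oats | x) = 0.027885 / 0.0318984375 ≈ 0.874

0.874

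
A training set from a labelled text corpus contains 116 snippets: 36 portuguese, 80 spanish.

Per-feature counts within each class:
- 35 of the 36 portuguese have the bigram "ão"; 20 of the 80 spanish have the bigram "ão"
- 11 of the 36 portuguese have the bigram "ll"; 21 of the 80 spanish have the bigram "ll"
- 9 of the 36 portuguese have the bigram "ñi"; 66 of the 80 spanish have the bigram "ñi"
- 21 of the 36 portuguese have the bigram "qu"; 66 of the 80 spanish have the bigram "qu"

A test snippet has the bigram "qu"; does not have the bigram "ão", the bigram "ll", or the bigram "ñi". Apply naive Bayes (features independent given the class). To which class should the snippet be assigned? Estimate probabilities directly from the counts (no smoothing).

portuguese: (36/116) × (1/36) × (25/36) × (27/36) × (21/36) ≈ 0.00261913
spanish: (80/116) × (60/80) × (59/80) × (14/80) × (66/80) ≈ 0.0550741
Highest score → spanish.

spanish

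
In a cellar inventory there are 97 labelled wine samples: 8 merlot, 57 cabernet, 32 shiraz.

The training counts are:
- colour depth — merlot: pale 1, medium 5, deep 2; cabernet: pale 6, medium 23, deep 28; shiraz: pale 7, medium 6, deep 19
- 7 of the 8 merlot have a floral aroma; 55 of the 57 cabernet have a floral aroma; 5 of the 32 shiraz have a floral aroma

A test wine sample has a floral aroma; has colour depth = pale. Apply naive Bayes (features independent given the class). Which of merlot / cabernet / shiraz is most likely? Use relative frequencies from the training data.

cabernet

merlot: (8/97) × (1/8) × (7/8) ≈ 0.00902062
cabernet: (57/97) × (6/57) × (55/57) ≈ 0.0596853
shiraz: (32/97) × (7/32) × (5/32) ≈ 0.0112758
Highest score → cabernet.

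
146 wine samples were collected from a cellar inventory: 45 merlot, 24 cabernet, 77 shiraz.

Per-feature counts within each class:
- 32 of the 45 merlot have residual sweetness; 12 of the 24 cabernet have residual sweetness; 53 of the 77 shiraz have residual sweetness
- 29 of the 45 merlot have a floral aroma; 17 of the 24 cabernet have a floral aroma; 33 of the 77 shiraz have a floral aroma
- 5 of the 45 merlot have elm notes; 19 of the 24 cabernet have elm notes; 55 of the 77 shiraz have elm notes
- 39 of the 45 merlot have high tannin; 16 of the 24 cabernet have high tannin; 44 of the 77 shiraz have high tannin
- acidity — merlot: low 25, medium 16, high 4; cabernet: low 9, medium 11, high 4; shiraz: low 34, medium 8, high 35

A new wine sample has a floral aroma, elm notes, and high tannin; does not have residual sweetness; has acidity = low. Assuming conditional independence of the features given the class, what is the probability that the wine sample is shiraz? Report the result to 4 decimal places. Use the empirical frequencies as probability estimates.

0.4653

merlot: (45/146) × (13/45) × (29/45) × (5/45) × (39/45) × (25/45) ≈ 0.00306982
cabernet: (24/146) × (12/24) × (17/24) × (19/24) × (16/24) × (9/24) ≈ 0.0115225
shiraz: (77/146) × (24/77) × (33/77) × (55/77) × (44/77) × (34/77) ≈ 0.0126971
P(shiraz | x) = 0.0126971 / 0.02728942 ≈ 0.4653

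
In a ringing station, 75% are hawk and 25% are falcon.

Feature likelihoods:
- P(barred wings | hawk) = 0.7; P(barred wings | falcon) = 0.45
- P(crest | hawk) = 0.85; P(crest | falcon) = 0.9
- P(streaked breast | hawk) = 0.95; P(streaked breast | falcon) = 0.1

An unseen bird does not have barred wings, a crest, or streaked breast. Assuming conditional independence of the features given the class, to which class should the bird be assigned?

hawk: 0.75 × (1−0.7) × (1−0.85) × (1−0.95) = 0.0016875
falcon: 0.25 × (1−0.45) × (1−0.9) × (1−0.1) = 0.012375
Highest score → falcon.

falcon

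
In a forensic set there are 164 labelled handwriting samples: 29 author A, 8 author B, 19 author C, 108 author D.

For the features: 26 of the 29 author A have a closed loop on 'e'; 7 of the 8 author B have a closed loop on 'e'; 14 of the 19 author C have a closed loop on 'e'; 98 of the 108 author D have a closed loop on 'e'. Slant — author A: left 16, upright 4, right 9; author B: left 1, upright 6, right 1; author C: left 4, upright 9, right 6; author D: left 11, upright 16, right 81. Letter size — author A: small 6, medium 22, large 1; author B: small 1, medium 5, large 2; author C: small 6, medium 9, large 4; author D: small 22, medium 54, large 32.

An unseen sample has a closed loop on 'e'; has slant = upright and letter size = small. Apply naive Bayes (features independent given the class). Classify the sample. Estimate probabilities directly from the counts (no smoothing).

author A: (29/164) × (26/29) × (4/29) × (6/29) ≈ 0.00452423
author B: (8/164) × (7/8) × (6/8) × (1/8) ≈ 0.00400152
author C: (19/164) × (14/19) × (9/19) × (6/19) ≈ 0.0127694
author D: (108/164) × (98/108) × (16/108) × (22/108) ≈ 0.0180334
Highest score → author D.

author D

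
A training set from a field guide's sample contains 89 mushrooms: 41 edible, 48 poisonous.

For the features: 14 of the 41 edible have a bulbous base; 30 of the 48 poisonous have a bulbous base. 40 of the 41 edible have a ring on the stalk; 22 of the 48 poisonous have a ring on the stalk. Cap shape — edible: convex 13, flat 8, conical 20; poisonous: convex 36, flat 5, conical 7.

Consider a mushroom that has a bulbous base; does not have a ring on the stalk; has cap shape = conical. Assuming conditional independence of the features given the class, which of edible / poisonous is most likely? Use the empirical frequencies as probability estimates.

edible: (41/89) × (14/41) × (1/41) × (20/41) ≈ 0.00187155
poisonous: (48/89) × (30/48) × (26/48) × (7/48) ≈ 0.0266269
Highest score → poisonous.

poisonous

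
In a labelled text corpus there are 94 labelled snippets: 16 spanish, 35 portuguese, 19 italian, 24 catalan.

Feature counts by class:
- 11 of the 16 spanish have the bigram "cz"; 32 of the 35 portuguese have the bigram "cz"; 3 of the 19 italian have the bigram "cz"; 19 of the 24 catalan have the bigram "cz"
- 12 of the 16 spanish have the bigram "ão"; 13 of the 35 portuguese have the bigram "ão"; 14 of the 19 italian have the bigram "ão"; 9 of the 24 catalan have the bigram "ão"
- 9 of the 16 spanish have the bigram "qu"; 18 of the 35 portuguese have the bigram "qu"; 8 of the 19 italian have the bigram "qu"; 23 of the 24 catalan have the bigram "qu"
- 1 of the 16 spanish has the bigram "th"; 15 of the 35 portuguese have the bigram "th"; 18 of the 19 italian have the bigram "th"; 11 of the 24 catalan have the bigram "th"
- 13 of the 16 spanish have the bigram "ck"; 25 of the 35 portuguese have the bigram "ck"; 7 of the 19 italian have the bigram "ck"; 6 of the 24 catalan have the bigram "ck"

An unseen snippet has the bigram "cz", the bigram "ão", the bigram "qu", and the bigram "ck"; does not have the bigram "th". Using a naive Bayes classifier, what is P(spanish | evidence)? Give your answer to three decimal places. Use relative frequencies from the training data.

spanish: (16/94) × (11/16) × (12/16) × (9/16) × (15/16) × (13/16) ≈ 0.0376048
portuguese: (35/94) × (32/35) × (13/35) × (18/35) × (20/35) × (25/35) ≈ 0.0265421
italian: (19/94) × (3/19) × (14/19) × (8/19) × (1/19) × (7/19) ≈ 0.000191997
catalan: (24/94) × (19/24) × (9/24) × (23/24) × (13/24) × (6/24) ≈ 0.00983662
P(spanish | x) = 0.0376048 / 0.074175517 ≈ 0.507

0.507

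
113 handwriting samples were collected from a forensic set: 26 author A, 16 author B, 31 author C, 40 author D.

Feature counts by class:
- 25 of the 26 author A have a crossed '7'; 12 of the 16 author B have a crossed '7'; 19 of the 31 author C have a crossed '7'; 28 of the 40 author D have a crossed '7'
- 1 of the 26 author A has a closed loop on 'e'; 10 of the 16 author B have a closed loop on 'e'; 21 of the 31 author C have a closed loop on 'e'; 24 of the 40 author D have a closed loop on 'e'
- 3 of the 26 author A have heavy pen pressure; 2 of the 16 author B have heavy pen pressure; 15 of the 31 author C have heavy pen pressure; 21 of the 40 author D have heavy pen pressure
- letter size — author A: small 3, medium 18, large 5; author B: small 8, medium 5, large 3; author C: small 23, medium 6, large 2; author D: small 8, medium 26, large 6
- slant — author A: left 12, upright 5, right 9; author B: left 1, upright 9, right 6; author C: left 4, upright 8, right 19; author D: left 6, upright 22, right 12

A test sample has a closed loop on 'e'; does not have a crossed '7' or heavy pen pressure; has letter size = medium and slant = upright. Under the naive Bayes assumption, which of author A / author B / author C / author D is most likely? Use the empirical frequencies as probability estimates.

author D

author A: (26/113) × (1/26) × (1/26) × (23/26) × (18/26) × (5/26) ≈ 0.0000400865
author B: (16/113) × (4/16) × (10/16) × (14/16) × (5/16) × (9/16) ≈ 0.00340284
author C: (31/113) × (12/31) × (21/31) × (16/31) × (6/31) × (8/31) ≈ 0.00185454
author D: (40/113) × (12/40) × (24/40) × (19/40) × (26/40) × (22/40) ≈ 0.0108199
Highest score → author D.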